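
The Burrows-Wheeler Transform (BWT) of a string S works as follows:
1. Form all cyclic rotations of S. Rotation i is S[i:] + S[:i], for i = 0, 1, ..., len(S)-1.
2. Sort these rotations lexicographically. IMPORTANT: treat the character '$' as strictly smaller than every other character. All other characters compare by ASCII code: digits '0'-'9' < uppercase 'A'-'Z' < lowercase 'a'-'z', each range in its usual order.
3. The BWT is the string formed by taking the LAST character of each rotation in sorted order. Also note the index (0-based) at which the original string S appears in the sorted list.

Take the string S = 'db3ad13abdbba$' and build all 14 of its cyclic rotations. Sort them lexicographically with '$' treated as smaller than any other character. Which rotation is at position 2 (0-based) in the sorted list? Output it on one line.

All 14 rotations (rotation i = S[i:]+S[:i]):
  rot[0] = db3ad13abdbba$
  rot[1] = b3ad13abdbba$d
  rot[2] = 3ad13abdbba$db
  rot[3] = ad13abdbba$db3
  rot[4] = d13abdbba$db3a
  rot[5] = 13abdbba$db3ad
  rot[6] = 3abdbba$db3ad1
  rot[7] = abdbba$db3ad13
  rot[8] = bdbba$db3ad13a
  rot[9] = dbba$db3ad13ab
  rot[10] = bba$db3ad13abd
  rot[11] = ba$db3ad13abdb
  rot[12] = a$db3ad13abdbb
  rot[13] = $db3ad13abdbba
Sorted (with $ < everything):
  sorted[0] = $db3ad13abdbba
  sorted[1] = 13abdbba$db3ad
  sorted[2] = 3abdbba$db3ad1
  sorted[3] = 3ad13abdbba$db
  sorted[4] = a$db3ad13abdbb
  sorted[5] = abdbba$db3ad13
  sorted[6] = ad13abdbba$db3
  sorted[7] = b3ad13abdbba$d
  sorted[8] = ba$db3ad13abdb
  sorted[9] = bba$db3ad13abd
  sorted[10] = bdbba$db3ad13a
  sorted[11] = d13abdbba$db3a
  sorted[12] = db3ad13abdbba$
  sorted[13] = dbba$db3ad13ab
sorted[2] = 3abdbba$db3ad1

Answer: 3abdbba$db3ad1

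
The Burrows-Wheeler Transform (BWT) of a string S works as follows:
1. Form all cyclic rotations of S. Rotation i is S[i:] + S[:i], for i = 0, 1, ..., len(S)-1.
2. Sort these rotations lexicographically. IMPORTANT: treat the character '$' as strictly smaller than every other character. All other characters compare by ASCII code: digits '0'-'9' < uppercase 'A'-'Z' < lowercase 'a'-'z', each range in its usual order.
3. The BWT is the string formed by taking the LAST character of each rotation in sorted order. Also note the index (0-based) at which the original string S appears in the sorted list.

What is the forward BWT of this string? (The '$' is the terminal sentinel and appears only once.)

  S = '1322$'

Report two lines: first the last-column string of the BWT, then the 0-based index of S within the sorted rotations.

Answer: 2$231
1

Derivation:
All 5 rotations (rotation i = S[i:]+S[:i]):
  rot[0] = 1322$
  rot[1] = 322$1
  rot[2] = 22$13
  rot[3] = 2$132
  rot[4] = $1322
Sorted (with $ < everything):
  sorted[0] = $1322  (last char: '2')
  sorted[1] = 1322$  (last char: '$')
  sorted[2] = 2$132  (last char: '2')
  sorted[3] = 22$13  (last char: '3')
  sorted[4] = 322$1  (last char: '1')
Last column: 2$231
Original string S is at sorted index 1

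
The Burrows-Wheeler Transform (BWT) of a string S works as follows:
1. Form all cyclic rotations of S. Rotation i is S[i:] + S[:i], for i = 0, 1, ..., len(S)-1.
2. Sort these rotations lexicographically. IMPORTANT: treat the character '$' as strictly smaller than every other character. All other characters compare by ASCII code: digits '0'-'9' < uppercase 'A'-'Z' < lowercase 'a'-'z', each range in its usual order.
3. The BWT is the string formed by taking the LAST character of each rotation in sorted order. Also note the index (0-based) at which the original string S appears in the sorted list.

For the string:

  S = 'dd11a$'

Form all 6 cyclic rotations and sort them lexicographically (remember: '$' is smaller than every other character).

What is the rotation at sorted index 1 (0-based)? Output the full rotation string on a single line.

Answer: 11a$dd

Derivation:
All 6 rotations (rotation i = S[i:]+S[:i]):
  rot[0] = dd11a$
  rot[1] = d11a$d
  rot[2] = 11a$dd
  rot[3] = 1a$dd1
  rot[4] = a$dd11
  rot[5] = $dd11a
Sorted (with $ < everything):
  sorted[0] = $dd11a
  sorted[1] = 11a$dd
  sorted[2] = 1a$dd1
  sorted[3] = a$dd11
  sorted[4] = d11a$d
  sorted[5] = dd11a$
sorted[1] = 11a$dd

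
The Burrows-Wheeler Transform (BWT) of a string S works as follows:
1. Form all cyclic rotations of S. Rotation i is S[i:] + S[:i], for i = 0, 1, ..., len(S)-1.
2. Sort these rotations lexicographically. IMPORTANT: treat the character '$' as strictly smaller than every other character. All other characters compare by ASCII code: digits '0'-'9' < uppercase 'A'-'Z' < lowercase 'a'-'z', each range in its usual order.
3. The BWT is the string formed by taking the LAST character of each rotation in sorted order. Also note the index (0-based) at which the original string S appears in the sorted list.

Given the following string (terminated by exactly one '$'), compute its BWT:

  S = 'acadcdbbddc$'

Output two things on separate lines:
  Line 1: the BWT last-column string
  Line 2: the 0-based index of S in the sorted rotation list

All 12 rotations (rotation i = S[i:]+S[:i]):
  rot[0] = acadcdbbddc$
  rot[1] = cadcdbbddc$a
  rot[2] = adcdbbddc$ac
  rot[3] = dcdbbddc$aca
  rot[4] = cdbbddc$acad
  rot[5] = dbbddc$acadc
  rot[6] = bbddc$acadcd
  rot[7] = bddc$acadcdb
  rot[8] = ddc$acadcdbb
  rot[9] = dc$acadcdbbd
  rot[10] = c$acadcdbbdd
  rot[11] = $acadcdbbddc
Sorted (with $ < everything):
  sorted[0] = $acadcdbbddc  (last char: 'c')
  sorted[1] = acadcdbbddc$  (last char: '$')
  sorted[2] = adcdbbddc$ac  (last char: 'c')
  sorted[3] = bbddc$acadcd  (last char: 'd')
  sorted[4] = bddc$acadcdb  (last char: 'b')
  sorted[5] = c$acadcdbbdd  (last char: 'd')
  sorted[6] = cadcdbbddc$a  (last char: 'a')
  sorted[7] = cdbbddc$acad  (last char: 'd')
  sorted[8] = dbbddc$acadc  (last char: 'c')
  sorted[9] = dc$acadcdbbd  (last char: 'd')
  sorted[10] = dcdbbddc$aca  (last char: 'a')
  sorted[11] = ddc$acadcdbb  (last char: 'b')
Last column: c$cdbdadcdab
Original string S is at sorted index 1

Answer: c$cdbdadcdab
1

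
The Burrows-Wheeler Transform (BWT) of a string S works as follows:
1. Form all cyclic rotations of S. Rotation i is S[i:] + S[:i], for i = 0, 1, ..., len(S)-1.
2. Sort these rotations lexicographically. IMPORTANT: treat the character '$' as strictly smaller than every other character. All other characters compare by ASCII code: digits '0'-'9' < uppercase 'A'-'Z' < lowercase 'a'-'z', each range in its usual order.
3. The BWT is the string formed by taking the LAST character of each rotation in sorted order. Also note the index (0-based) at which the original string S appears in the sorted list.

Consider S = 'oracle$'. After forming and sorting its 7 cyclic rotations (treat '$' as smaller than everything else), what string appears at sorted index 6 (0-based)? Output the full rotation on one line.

All 7 rotations (rotation i = S[i:]+S[:i]):
  rot[0] = oracle$
  rot[1] = racle$o
  rot[2] = acle$or
  rot[3] = cle$ora
  rot[4] = le$orac
  rot[5] = e$oracl
  rot[6] = $oracle
Sorted (with $ < everything):
  sorted[0] = $oracle
  sorted[1] = acle$or
  sorted[2] = cle$ora
  sorted[3] = e$oracl
  sorted[4] = le$orac
  sorted[5] = oracle$
  sorted[6] = racle$o
sorted[6] = racle$o

Answer: racle$o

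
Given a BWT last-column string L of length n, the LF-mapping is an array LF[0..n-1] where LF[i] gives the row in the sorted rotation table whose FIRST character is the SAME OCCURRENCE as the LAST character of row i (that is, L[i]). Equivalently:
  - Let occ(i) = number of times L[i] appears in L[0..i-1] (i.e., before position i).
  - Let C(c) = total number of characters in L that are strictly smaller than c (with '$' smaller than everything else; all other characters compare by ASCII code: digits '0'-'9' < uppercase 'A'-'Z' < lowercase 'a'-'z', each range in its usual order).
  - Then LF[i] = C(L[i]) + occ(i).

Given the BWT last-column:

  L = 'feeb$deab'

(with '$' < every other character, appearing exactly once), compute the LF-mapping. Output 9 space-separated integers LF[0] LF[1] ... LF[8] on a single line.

Char counts: '$':1, 'a':1, 'b':2, 'd':1, 'e':3, 'f':1
C (first-col start): C('$')=0, C('a')=1, C('b')=2, C('d')=4, C('e')=5, C('f')=8
L[0]='f': occ=0, LF[0]=C('f')+0=8+0=8
L[1]='e': occ=0, LF[1]=C('e')+0=5+0=5
L[2]='e': occ=1, LF[2]=C('e')+1=5+1=6
L[3]='b': occ=0, LF[3]=C('b')+0=2+0=2
L[4]='$': occ=0, LF[4]=C('$')+0=0+0=0
L[5]='d': occ=0, LF[5]=C('d')+0=4+0=4
L[6]='e': occ=2, LF[6]=C('e')+2=5+2=7
L[7]='a': occ=0, LF[7]=C('a')+0=1+0=1
L[8]='b': occ=1, LF[8]=C('b')+1=2+1=3

Answer: 8 5 6 2 0 4 7 1 3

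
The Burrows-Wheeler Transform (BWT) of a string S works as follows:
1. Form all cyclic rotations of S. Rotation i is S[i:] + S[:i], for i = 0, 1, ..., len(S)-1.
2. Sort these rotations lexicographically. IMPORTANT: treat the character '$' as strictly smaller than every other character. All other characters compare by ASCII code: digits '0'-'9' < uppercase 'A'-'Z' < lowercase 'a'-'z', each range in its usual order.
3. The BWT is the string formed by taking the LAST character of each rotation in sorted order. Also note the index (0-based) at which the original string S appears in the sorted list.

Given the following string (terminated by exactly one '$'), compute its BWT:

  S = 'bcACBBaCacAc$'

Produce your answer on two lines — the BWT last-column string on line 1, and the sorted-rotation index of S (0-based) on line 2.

All 13 rotations (rotation i = S[i:]+S[:i]):
  rot[0] = bcACBBaCacAc$
  rot[1] = cACBBaCacAc$b
  rot[2] = ACBBaCacAc$bc
  rot[3] = CBBaCacAc$bcA
  rot[4] = BBaCacAc$bcAC
  rot[5] = BaCacAc$bcACB
  rot[6] = aCacAc$bcACBB
  rot[7] = CacAc$bcACBBa
  rot[8] = acAc$bcACBBaC
  rot[9] = cAc$bcACBBaCa
  rot[10] = Ac$bcACBBaCac
  rot[11] = c$bcACBBaCacA
  rot[12] = $bcACBBaCacAc
Sorted (with $ < everything):
  sorted[0] = $bcACBBaCacAc  (last char: 'c')
  sorted[1] = ACBBaCacAc$bc  (last char: 'c')
  sorted[2] = Ac$bcACBBaCac  (last char: 'c')
  sorted[3] = BBaCacAc$bcAC  (last char: 'C')
  sorted[4] = BaCacAc$bcACB  (last char: 'B')
  sorted[5] = CBBaCacAc$bcA  (last char: 'A')
  sorted[6] = CacAc$bcACBBa  (last char: 'a')
  sorted[7] = aCacAc$bcACBB  (last char: 'B')
  sorted[8] = acAc$bcACBBaC  (last char: 'C')
  sorted[9] = bcACBBaCacAc$  (last char: '$')
  sorted[10] = c$bcACBBaCacA  (last char: 'A')
  sorted[11] = cACBBaCacAc$b  (last char: 'b')
  sorted[12] = cAc$bcACBBaCa  (last char: 'a')
Last column: cccCBAaBC$Aba
Original string S is at sorted index 9

Answer: cccCBAaBC$Aba
9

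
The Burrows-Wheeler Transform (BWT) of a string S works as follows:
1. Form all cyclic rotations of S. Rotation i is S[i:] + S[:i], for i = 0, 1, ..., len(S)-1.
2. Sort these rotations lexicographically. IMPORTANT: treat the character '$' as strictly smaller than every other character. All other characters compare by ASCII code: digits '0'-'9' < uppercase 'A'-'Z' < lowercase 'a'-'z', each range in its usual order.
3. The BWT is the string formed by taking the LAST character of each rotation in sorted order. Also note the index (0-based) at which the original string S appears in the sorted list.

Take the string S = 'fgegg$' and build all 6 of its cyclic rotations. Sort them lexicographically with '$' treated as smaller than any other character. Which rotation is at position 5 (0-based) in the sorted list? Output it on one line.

All 6 rotations (rotation i = S[i:]+S[:i]):
  rot[0] = fgegg$
  rot[1] = gegg$f
  rot[2] = egg$fg
  rot[3] = gg$fge
  rot[4] = g$fgeg
  rot[5] = $fgegg
Sorted (with $ < everything):
  sorted[0] = $fgegg
  sorted[1] = egg$fg
  sorted[2] = fgegg$
  sorted[3] = g$fgeg
  sorted[4] = gegg$f
  sorted[5] = gg$fge
sorted[5] = gg$fge

Answer: gg$fge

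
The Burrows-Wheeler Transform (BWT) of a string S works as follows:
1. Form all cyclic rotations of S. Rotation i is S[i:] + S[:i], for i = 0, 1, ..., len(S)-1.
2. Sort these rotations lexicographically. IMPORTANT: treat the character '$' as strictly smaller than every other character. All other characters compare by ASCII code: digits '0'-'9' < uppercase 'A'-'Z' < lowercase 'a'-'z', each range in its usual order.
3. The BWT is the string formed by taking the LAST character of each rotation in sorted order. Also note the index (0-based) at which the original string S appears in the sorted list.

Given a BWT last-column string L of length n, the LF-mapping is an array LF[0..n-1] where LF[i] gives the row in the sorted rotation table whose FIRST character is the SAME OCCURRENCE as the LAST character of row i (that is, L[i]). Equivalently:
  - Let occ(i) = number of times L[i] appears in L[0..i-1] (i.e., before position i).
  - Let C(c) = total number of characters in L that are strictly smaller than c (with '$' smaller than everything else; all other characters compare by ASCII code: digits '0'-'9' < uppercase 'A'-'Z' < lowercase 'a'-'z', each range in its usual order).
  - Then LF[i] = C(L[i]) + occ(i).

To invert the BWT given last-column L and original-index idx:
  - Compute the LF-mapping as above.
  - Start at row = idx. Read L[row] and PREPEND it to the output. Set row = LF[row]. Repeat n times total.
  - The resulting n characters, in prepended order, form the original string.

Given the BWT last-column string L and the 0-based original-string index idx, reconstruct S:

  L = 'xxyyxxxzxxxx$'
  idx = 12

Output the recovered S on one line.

Answer: zxxyxxxxxyxx$

Derivation:
LF mapping: 1 2 10 11 3 4 5 12 6 7 8 9 0
Walk LF starting at row 12, prepending L[row]:
  step 1: row=12, L[12]='$', prepend. Next row=LF[12]=0
  step 2: row=0, L[0]='x', prepend. Next row=LF[0]=1
  step 3: row=1, L[1]='x', prepend. Next row=LF[1]=2
  step 4: row=2, L[2]='y', prepend. Next row=LF[2]=10
  step 5: row=10, L[10]='x', prepend. Next row=LF[10]=8
  step 6: row=8, L[8]='x', prepend. Next row=LF[8]=6
  step 7: row=6, L[6]='x', prepend. Next row=LF[6]=5
  step 8: row=5, L[5]='x', prepend. Next row=LF[5]=4
  step 9: row=4, L[4]='x', prepend. Next row=LF[4]=3
  step 10: row=3, L[3]='y', prepend. Next row=LF[3]=11
  step 11: row=11, L[11]='x', prepend. Next row=LF[11]=9
  step 12: row=9, L[9]='x', prepend. Next row=LF[9]=7
  step 13: row=7, L[7]='z', prepend. Next row=LF[7]=12
Reversed output: zxxyxxxxxyxx$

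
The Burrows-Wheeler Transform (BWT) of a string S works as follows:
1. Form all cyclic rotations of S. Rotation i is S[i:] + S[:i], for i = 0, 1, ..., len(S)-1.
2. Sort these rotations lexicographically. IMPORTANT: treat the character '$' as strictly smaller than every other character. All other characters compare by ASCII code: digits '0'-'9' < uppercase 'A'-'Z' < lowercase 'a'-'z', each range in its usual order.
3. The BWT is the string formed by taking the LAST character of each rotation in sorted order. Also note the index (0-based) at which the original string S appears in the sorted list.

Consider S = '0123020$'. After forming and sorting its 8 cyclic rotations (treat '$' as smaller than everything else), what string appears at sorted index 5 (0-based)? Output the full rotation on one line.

All 8 rotations (rotation i = S[i:]+S[:i]):
  rot[0] = 0123020$
  rot[1] = 123020$0
  rot[2] = 23020$01
  rot[3] = 3020$012
  rot[4] = 020$0123
  rot[5] = 20$01230
  rot[6] = 0$012302
  rot[7] = $0123020
Sorted (with $ < everything):
  sorted[0] = $0123020
  sorted[1] = 0$012302
  sorted[2] = 0123020$
  sorted[3] = 020$0123
  sorted[4] = 123020$0
  sorted[5] = 20$01230
  sorted[6] = 23020$01
  sorted[7] = 3020$012
sorted[5] = 20$01230

Answer: 20$01230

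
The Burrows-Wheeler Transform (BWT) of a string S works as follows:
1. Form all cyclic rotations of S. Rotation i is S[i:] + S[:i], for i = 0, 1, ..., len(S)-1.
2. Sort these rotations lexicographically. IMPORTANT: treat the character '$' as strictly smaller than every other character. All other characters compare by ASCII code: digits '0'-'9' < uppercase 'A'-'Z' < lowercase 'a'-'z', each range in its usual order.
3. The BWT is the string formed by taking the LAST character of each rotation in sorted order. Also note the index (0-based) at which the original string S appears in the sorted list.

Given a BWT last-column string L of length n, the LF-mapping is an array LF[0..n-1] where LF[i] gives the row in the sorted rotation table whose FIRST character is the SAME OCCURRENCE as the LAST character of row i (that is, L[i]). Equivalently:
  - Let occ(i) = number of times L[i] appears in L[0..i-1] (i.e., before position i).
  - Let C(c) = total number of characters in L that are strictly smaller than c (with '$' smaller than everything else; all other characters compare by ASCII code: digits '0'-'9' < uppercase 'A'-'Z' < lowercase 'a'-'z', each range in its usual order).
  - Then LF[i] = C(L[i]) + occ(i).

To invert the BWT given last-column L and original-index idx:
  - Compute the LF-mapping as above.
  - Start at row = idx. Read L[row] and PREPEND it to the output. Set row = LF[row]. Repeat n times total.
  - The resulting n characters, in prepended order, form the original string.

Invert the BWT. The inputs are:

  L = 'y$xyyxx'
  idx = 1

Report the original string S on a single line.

LF mapping: 4 0 1 5 6 2 3
Walk LF starting at row 1, prepending L[row]:
  step 1: row=1, L[1]='$', prepend. Next row=LF[1]=0
  step 2: row=0, L[0]='y', prepend. Next row=LF[0]=4
  step 3: row=4, L[4]='y', prepend. Next row=LF[4]=6
  step 4: row=6, L[6]='x', prepend. Next row=LF[6]=3
  step 5: row=3, L[3]='y', prepend. Next row=LF[3]=5
  step 6: row=5, L[5]='x', prepend. Next row=LF[5]=2
  step 7: row=2, L[2]='x', prepend. Next row=LF[2]=1
Reversed output: xxyxyy$

Answer: xxyxyy$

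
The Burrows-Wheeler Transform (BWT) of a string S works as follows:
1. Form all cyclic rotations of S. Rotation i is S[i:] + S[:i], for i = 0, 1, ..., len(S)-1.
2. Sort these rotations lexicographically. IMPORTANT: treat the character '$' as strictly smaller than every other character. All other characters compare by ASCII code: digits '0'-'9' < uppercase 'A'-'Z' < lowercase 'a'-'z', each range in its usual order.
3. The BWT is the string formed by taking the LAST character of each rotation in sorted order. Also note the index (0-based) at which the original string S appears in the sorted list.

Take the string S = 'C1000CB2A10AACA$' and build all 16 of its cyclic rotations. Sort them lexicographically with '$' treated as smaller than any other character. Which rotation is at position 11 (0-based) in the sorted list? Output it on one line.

Answer: ACA$C1000CB2A10A

Derivation:
All 16 rotations (rotation i = S[i:]+S[:i]):
  rot[0] = C1000CB2A10AACA$
  rot[1] = 1000CB2A10AACA$C
  rot[2] = 000CB2A10AACA$C1
  rot[3] = 00CB2A10AACA$C10
  rot[4] = 0CB2A10AACA$C100
  rot[5] = CB2A10AACA$C1000
  rot[6] = B2A10AACA$C1000C
  rot[7] = 2A10AACA$C1000CB
  rot[8] = A10AACA$C1000CB2
  rot[9] = 10AACA$C1000CB2A
  rot[10] = 0AACA$C1000CB2A1
  rot[11] = AACA$C1000CB2A10
  rot[12] = ACA$C1000CB2A10A
  rot[13] = CA$C1000CB2A10AA
  rot[14] = A$C1000CB2A10AAC
  rot[15] = $C1000CB2A10AACA
Sorted (with $ < everything):
  sorted[0] = $C1000CB2A10AACA
  sorted[1] = 000CB2A10AACA$C1
  sorted[2] = 00CB2A10AACA$C10
  sorted[3] = 0AACA$C1000CB2A1
  sorted[4] = 0CB2A10AACA$C100
  sorted[5] = 1000CB2A10AACA$C
  sorted[6] = 10AACA$C1000CB2A
  sorted[7] = 2A10AACA$C1000CB
  sorted[8] = A$C1000CB2A10AAC
  sorted[9] = A10AACA$C1000CB2
  sorted[10] = AACA$C1000CB2A10
  sorted[11] = ACA$C1000CB2A10A
  sorted[12] = B2A10AACA$C1000C
  sorted[13] = C1000CB2A10AACA$
  sorted[14] = CA$C1000CB2A10AA
  sorted[15] = CB2A10AACA$C1000
sorted[11] = ACA$C1000CB2A10A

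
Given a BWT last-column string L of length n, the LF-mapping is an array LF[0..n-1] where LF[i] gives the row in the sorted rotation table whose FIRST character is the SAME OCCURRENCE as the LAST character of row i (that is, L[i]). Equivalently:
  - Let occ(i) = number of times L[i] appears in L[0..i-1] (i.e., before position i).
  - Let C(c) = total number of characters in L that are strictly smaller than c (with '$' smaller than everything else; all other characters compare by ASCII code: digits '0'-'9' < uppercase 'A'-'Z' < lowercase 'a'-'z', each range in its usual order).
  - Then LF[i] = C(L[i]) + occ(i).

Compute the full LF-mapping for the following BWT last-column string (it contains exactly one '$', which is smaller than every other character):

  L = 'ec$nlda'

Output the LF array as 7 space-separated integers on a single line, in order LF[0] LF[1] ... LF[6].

Answer: 4 2 0 6 5 3 1

Derivation:
Char counts: '$':1, 'a':1, 'c':1, 'd':1, 'e':1, 'l':1, 'n':1
C (first-col start): C('$')=0, C('a')=1, C('c')=2, C('d')=3, C('e')=4, C('l')=5, C('n')=6
L[0]='e': occ=0, LF[0]=C('e')+0=4+0=4
L[1]='c': occ=0, LF[1]=C('c')+0=2+0=2
L[2]='$': occ=0, LF[2]=C('$')+0=0+0=0
L[3]='n': occ=0, LF[3]=C('n')+0=6+0=6
L[4]='l': occ=0, LF[4]=C('l')+0=5+0=5
L[5]='d': occ=0, LF[5]=C('d')+0=3+0=3
L[6]='a': occ=0, LF[6]=C('a')+0=1+0=1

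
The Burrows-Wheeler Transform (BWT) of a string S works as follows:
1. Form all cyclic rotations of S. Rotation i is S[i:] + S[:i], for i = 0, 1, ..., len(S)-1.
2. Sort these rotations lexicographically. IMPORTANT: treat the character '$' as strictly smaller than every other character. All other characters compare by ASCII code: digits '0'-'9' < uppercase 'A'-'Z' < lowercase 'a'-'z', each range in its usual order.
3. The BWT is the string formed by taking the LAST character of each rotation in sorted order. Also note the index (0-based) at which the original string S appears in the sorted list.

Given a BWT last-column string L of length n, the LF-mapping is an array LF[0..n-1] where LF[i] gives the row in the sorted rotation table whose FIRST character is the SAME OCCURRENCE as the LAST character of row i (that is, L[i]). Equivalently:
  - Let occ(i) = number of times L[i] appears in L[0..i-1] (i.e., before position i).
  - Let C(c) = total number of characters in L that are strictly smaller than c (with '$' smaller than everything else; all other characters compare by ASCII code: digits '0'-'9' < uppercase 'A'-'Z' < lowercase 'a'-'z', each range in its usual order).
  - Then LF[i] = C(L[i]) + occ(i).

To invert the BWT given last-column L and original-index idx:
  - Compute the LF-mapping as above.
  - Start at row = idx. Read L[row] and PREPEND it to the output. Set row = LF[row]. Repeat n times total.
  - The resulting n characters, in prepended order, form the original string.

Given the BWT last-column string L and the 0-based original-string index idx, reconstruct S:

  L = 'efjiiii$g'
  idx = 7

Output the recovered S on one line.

Answer: iiiigjfe$

Derivation:
LF mapping: 1 2 8 4 5 6 7 0 3
Walk LF starting at row 7, prepending L[row]:
  step 1: row=7, L[7]='$', prepend. Next row=LF[7]=0
  step 2: row=0, L[0]='e', prepend. Next row=LF[0]=1
  step 3: row=1, L[1]='f', prepend. Next row=LF[1]=2
  step 4: row=2, L[2]='j', prepend. Next row=LF[2]=8
  step 5: row=8, L[8]='g', prepend. Next row=LF[8]=3
  step 6: row=3, L[3]='i', prepend. Next row=LF[3]=4
  step 7: row=4, L[4]='i', prepend. Next row=LF[4]=5
  step 8: row=5, L[5]='i', prepend. Next row=LF[5]=6
  step 9: row=6, L[6]='i', prepend. Next row=LF[6]=7
Reversed output: iiiigjfe$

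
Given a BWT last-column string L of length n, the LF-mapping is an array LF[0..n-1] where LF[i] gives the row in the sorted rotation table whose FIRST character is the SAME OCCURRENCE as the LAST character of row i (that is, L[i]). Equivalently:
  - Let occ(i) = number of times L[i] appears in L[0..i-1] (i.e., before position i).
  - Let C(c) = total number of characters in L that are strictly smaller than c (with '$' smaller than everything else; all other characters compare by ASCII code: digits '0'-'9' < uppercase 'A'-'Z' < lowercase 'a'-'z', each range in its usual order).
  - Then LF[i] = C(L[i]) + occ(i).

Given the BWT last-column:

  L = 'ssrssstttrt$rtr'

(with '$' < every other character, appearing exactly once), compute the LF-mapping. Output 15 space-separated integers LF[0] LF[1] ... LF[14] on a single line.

Answer: 5 6 1 7 8 9 10 11 12 2 13 0 3 14 4

Derivation:
Char counts: '$':1, 'r':4, 's':5, 't':5
C (first-col start): C('$')=0, C('r')=1, C('s')=5, C('t')=10
L[0]='s': occ=0, LF[0]=C('s')+0=5+0=5
L[1]='s': occ=1, LF[1]=C('s')+1=5+1=6
L[2]='r': occ=0, LF[2]=C('r')+0=1+0=1
L[3]='s': occ=2, LF[3]=C('s')+2=5+2=7
L[4]='s': occ=3, LF[4]=C('s')+3=5+3=8
L[5]='s': occ=4, LF[5]=C('s')+4=5+4=9
L[6]='t': occ=0, LF[6]=C('t')+0=10+0=10
L[7]='t': occ=1, LF[7]=C('t')+1=10+1=11
L[8]='t': occ=2, LF[8]=C('t')+2=10+2=12
L[9]='r': occ=1, LF[9]=C('r')+1=1+1=2
L[10]='t': occ=3, LF[10]=C('t')+3=10+3=13
L[11]='$': occ=0, LF[11]=C('$')+0=0+0=0
L[12]='r': occ=2, LF[12]=C('r')+2=1+2=3
L[13]='t': occ=4, LF[13]=C('t')+4=10+4=14
L[14]='r': occ=3, LF[14]=C('r')+3=1+3=4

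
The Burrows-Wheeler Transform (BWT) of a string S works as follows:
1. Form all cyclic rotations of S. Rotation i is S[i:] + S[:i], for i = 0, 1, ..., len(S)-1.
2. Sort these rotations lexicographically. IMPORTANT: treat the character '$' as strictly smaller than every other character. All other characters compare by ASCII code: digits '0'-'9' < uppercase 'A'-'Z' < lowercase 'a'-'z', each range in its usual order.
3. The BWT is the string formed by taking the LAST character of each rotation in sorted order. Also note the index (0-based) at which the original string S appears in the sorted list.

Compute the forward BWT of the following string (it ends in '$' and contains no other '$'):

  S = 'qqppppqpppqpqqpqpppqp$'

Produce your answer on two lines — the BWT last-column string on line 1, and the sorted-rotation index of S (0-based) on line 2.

All 22 rotations (rotation i = S[i:]+S[:i]):
  rot[0] = qqppppqpppqpqqpqpppqp$
  rot[1] = qppppqpppqpqqpqpppqp$q
  rot[2] = ppppqpppqpqqpqpppqp$qq
  rot[3] = pppqpppqpqqpqpppqp$qqp
  rot[4] = ppqpppqpqqpqpppqp$qqpp
  rot[5] = pqpppqpqqpqpppqp$qqppp
  rot[6] = qpppqpqqpqpppqp$qqpppp
  rot[7] = pppqpqqpqpppqp$qqppppq
  rot[8] = ppqpqqpqpppqp$qqppppqp
  rot[9] = pqpqqpqpppqp$qqppppqpp
  rot[10] = qpqqpqpppqp$qqppppqppp
  rot[11] = pqqpqpppqp$qqppppqpppq
  rot[12] = qqpqpppqp$qqppppqpppqp
  rot[13] = qpqpppqp$qqppppqpppqpq
  rot[14] = pqpppqp$qqppppqpppqpqq
  rot[15] = qpppqp$qqppppqpppqpqqp
  rot[16] = pppqp$qqppppqpppqpqqpq
  rot[17] = ppqp$qqppppqpppqpqqpqp
  rot[18] = pqp$qqppppqpppqpqqpqpp
  rot[19] = qp$qqppppqpppqpqqpqppp
  rot[20] = p$qqppppqpppqpqqpqpppq
  rot[21] = $qqppppqpppqpqqpqpppqp
Sorted (with $ < everything):
  sorted[0] = $qqppppqpppqpqqpqpppqp  (last char: 'p')
  sorted[1] = p$qqppppqpppqpqqpqpppq  (last char: 'q')
  sorted[2] = ppppqpppqpqqpqpppqp$qq  (last char: 'q')
  sorted[3] = pppqp$qqppppqpppqpqqpq  (last char: 'q')
  sorted[4] = pppqpppqpqqpqpppqp$qqp  (last char: 'p')
  sorted[5] = pppqpqqpqpppqp$qqppppq  (last char: 'q')
  sorted[6] = ppqp$qqppppqpppqpqqpqp  (last char: 'p')
  sorted[7] = ppqpppqpqqpqpppqp$qqpp  (last char: 'p')
  sorted[8] = ppqpqqpqpppqp$qqppppqp  (last char: 'p')
  sorted[9] = pqp$qqppppqpppqpqqpqpp  (last char: 'p')
  sorted[10] = pqpppqp$qqppppqpppqpqq  (last char: 'q')
  sorted[11] = pqpppqpqqpqpppqp$qqppp  (last char: 'p')
  sorted[12] = pqpqqpqpppqp$qqppppqpp  (last char: 'p')
  sorted[13] = pqqpqpppqp$qqppppqpppq  (last char: 'q')
  sorted[14] = qp$qqppppqpppqpqqpqppp  (last char: 'p')
  sorted[15] = qppppqpppqpqqpqpppqp$q  (last char: 'q')
  sorted[16] = qpppqp$qqppppqpppqpqqp  (last char: 'p')
  sorted[17] = qpppqpqqpqpppqp$qqpppp  (last char: 'p')
  sorted[18] = qpqpppqp$qqppppqpppqpq  (last char: 'q')
  sorted[19] = qpqqpqpppqp$qqppppqppp  (last char: 'p')
  sorted[20] = qqppppqpppqpqqpqpppqp$  (last char: '$')
  sorted[21] = qqpqpppqp$qqppppqpppqp  (last char: 'p')
Last column: pqqqpqppppqppqpqppqp$p
Original string S is at sorted index 20

Answer: pqqqpqppppqppqpqppqp$p
20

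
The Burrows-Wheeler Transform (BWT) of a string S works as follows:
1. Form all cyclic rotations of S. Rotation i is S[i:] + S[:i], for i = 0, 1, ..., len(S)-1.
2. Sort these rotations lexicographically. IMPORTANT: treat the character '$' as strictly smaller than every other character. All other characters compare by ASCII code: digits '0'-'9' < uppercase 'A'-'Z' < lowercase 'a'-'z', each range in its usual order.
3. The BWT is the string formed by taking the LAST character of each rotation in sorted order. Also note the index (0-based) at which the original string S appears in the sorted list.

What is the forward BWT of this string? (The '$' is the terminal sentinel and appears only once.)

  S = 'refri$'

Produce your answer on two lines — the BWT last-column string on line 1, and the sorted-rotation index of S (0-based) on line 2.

Answer: irer$f
4

Derivation:
All 6 rotations (rotation i = S[i:]+S[:i]):
  rot[0] = refri$
  rot[1] = efri$r
  rot[2] = fri$re
  rot[3] = ri$ref
  rot[4] = i$refr
  rot[5] = $refri
Sorted (with $ < everything):
  sorted[0] = $refri  (last char: 'i')
  sorted[1] = efri$r  (last char: 'r')
  sorted[2] = fri$re  (last char: 'e')
  sorted[3] = i$refr  (last char: 'r')
  sorted[4] = refri$  (last char: '$')
  sorted[5] = ri$ref  (last char: 'f')
Last column: irer$f
Original string S is at sorted index 4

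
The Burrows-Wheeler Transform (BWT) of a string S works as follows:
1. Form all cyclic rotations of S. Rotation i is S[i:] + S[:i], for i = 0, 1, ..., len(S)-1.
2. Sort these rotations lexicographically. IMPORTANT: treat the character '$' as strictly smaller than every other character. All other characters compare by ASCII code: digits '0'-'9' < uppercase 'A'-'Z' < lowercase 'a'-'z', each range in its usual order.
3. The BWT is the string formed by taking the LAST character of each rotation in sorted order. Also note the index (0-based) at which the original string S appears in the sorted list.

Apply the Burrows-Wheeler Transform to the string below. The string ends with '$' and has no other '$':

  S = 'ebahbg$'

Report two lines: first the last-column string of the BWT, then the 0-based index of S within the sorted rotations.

Answer: gbeh$ba
4

Derivation:
All 7 rotations (rotation i = S[i:]+S[:i]):
  rot[0] = ebahbg$
  rot[1] = bahbg$e
  rot[2] = ahbg$eb
  rot[3] = hbg$eba
  rot[4] = bg$ebah
  rot[5] = g$ebahb
  rot[6] = $ebahbg
Sorted (with $ < everything):
  sorted[0] = $ebahbg  (last char: 'g')
  sorted[1] = ahbg$eb  (last char: 'b')
  sorted[2] = bahbg$e  (last char: 'e')
  sorted[3] = bg$ebah  (last char: 'h')
  sorted[4] = ebahbg$  (last char: '$')
  sorted[5] = g$ebahb  (last char: 'b')
  sorted[6] = hbg$eba  (last char: 'a')
Last column: gbeh$ba
Original string S is at sorted index 4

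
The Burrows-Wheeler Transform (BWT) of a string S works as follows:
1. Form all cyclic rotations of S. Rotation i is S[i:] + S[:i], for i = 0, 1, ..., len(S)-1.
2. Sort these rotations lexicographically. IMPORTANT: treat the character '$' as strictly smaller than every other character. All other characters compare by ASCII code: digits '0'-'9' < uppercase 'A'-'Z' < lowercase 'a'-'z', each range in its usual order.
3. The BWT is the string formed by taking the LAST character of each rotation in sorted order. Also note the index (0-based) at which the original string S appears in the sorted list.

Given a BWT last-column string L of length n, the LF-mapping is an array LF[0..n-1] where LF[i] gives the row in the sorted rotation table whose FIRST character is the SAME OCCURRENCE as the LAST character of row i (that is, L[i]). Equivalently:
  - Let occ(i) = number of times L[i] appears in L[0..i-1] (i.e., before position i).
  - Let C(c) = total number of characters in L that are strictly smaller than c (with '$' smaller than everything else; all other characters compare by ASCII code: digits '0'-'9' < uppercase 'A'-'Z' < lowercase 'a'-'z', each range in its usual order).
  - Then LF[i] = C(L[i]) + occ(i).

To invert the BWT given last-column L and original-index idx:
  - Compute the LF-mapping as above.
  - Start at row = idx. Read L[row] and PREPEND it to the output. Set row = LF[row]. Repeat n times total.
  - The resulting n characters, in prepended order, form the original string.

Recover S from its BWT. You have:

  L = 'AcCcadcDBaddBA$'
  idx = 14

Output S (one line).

Answer: dcDaBdCAdcBacA$

Derivation:
LF mapping: 1 9 5 10 7 12 11 6 3 8 13 14 4 2 0
Walk LF starting at row 14, prepending L[row]:
  step 1: row=14, L[14]='$', prepend. Next row=LF[14]=0
  step 2: row=0, L[0]='A', prepend. Next row=LF[0]=1
  step 3: row=1, L[1]='c', prepend. Next row=LF[1]=9
  step 4: row=9, L[9]='a', prepend. Next row=LF[9]=8
  step 5: row=8, L[8]='B', prepend. Next row=LF[8]=3
  step 6: row=3, L[3]='c', prepend. Next row=LF[3]=10
  step 7: row=10, L[10]='d', prepend. Next row=LF[10]=13
  step 8: row=13, L[13]='A', prepend. Next row=LF[13]=2
  step 9: row=2, L[2]='C', prepend. Next row=LF[2]=5
  step 10: row=5, L[5]='d', prepend. Next row=LF[5]=12
  step 11: row=12, L[12]='B', prepend. Next row=LF[12]=4
  step 12: row=4, L[4]='a', prepend. Next row=LF[4]=7
  step 13: row=7, L[7]='D', prepend. Next row=LF[7]=6
  step 14: row=6, L[6]='c', prepend. Next row=LF[6]=11
  step 15: row=11, L[11]='d', prepend. Next row=LF[11]=14
Reversed output: dcDaBdCAdcBacA$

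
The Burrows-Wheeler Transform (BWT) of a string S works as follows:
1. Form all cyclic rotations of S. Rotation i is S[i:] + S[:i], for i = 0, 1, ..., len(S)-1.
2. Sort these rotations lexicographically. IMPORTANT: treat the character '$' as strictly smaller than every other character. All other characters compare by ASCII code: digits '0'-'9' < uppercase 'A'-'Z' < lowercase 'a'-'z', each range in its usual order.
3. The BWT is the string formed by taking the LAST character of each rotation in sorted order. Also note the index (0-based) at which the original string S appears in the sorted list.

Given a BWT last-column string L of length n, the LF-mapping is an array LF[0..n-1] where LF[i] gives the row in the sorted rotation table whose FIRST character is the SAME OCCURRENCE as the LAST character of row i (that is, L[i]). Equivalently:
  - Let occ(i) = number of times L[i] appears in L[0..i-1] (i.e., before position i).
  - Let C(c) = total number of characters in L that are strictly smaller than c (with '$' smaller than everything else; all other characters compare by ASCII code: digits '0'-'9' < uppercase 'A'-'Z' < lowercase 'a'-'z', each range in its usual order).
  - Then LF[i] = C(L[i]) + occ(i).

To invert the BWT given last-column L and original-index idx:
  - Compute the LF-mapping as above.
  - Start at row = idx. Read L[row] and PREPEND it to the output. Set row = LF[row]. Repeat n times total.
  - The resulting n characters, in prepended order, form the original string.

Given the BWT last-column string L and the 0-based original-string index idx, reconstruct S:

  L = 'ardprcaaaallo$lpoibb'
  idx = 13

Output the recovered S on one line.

LF mapping: 1 18 9 16 19 8 2 3 4 5 11 12 14 0 13 17 15 10 6 7
Walk LF starting at row 13, prepending L[row]:
  step 1: row=13, L[13]='$', prepend. Next row=LF[13]=0
  step 2: row=0, L[0]='a', prepend. Next row=LF[0]=1
  step 3: row=1, L[1]='r', prepend. Next row=LF[1]=18
  step 4: row=18, L[18]='b', prepend. Next row=LF[18]=6
  step 5: row=6, L[6]='a', prepend. Next row=LF[6]=2
  step 6: row=2, L[2]='d', prepend. Next row=LF[2]=9
  step 7: row=9, L[9]='a', prepend. Next row=LF[9]=5
  step 8: row=5, L[5]='c', prepend. Next row=LF[5]=8
  step 9: row=8, L[8]='a', prepend. Next row=LF[8]=4
  step 10: row=4, L[4]='r', prepend. Next row=LF[4]=19
  step 11: row=19, L[19]='b', prepend. Next row=LF[19]=7
  step 12: row=7, L[7]='a', prepend. Next row=LF[7]=3
  step 13: row=3, L[3]='p', prepend. Next row=LF[3]=16
  step 14: row=16, L[16]='o', prepend. Next row=LF[16]=15
  step 15: row=15, L[15]='p', prepend. Next row=LF[15]=17
  step 16: row=17, L[17]='i', prepend. Next row=LF[17]=10
  step 17: row=10, L[10]='l', prepend. Next row=LF[10]=11
  step 18: row=11, L[11]='l', prepend. Next row=LF[11]=12
  step 19: row=12, L[12]='o', prepend. Next row=LF[12]=14
  step 20: row=14, L[14]='l', prepend. Next row=LF[14]=13
Reversed output: lollipopabracadabra$

Answer: lollipopabracadabra$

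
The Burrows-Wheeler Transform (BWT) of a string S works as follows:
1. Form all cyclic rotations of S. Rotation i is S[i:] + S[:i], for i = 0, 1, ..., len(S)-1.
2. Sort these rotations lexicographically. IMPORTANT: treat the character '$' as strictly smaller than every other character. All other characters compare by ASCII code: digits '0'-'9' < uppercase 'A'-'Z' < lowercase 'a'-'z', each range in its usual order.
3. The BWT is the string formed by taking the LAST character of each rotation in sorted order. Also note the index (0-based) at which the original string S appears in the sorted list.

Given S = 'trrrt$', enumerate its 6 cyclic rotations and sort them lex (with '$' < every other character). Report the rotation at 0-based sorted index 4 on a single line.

All 6 rotations (rotation i = S[i:]+S[:i]):
  rot[0] = trrrt$
  rot[1] = rrrt$t
  rot[2] = rrt$tr
  rot[3] = rt$trr
  rot[4] = t$trrr
  rot[5] = $trrrt
Sorted (with $ < everything):
  sorted[0] = $trrrt
  sorted[1] = rrrt$t
  sorted[2] = rrt$tr
  sorted[3] = rt$trr
  sorted[4] = t$trrr
  sorted[5] = trrrt$
sorted[4] = t$trrr

Answer: t$trrr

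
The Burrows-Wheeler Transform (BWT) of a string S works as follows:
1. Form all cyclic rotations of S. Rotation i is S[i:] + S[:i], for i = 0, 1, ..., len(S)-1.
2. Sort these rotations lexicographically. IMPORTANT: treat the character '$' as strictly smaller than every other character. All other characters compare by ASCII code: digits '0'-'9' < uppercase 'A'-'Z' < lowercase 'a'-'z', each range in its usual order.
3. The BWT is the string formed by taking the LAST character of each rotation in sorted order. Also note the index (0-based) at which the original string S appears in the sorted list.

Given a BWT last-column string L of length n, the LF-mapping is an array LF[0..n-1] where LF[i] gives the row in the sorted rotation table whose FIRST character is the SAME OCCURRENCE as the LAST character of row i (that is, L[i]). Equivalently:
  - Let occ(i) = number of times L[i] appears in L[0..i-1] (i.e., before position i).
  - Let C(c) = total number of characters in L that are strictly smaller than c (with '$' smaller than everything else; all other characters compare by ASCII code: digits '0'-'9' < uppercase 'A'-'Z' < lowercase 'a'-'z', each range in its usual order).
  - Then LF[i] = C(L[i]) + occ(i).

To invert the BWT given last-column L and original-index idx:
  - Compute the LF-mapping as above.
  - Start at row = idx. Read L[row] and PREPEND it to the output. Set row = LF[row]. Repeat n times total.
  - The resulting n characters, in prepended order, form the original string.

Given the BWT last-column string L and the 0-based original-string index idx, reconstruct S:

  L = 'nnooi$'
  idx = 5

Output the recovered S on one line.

Answer: onion$

Derivation:
LF mapping: 2 3 4 5 1 0
Walk LF starting at row 5, prepending L[row]:
  step 1: row=5, L[5]='$', prepend. Next row=LF[5]=0
  step 2: row=0, L[0]='n', prepend. Next row=LF[0]=2
  step 3: row=2, L[2]='o', prepend. Next row=LF[2]=4
  step 4: row=4, L[4]='i', prepend. Next row=LF[4]=1
  step 5: row=1, L[1]='n', prepend. Next row=LF[1]=3
  step 6: row=3, L[3]='o', prepend. Next row=LF[3]=5
Reversed output: onion$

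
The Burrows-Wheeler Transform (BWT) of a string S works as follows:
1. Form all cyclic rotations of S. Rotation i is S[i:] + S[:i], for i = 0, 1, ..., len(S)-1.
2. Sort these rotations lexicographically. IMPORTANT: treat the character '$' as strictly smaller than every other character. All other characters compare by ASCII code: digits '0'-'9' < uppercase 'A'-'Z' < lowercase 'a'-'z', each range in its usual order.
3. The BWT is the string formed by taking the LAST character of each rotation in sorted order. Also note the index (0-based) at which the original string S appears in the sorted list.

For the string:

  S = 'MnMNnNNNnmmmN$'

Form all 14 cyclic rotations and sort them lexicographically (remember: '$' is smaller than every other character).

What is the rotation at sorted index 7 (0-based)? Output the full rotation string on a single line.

Answer: NnmmmN$MnMNnNN

Derivation:
All 14 rotations (rotation i = S[i:]+S[:i]):
  rot[0] = MnMNnNNNnmmmN$
  rot[1] = nMNnNNNnmmmN$M
  rot[2] = MNnNNNnmmmN$Mn
  rot[3] = NnNNNnmmmN$MnM
  rot[4] = nNNNnmmmN$MnMN
  rot[5] = NNNnmmmN$MnMNn
  rot[6] = NNnmmmN$MnMNnN
  rot[7] = NnmmmN$MnMNnNN
  rot[8] = nmmmN$MnMNnNNN
  rot[9] = mmmN$MnMNnNNNn
  rot[10] = mmN$MnMNnNNNnm
  rot[11] = mN$MnMNnNNNnmm
  rot[12] = N$MnMNnNNNnmmm
  rot[13] = $MnMNnNNNnmmmN
Sorted (with $ < everything):
  sorted[0] = $MnMNnNNNnmmmN
  sorted[1] = MNnNNNnmmmN$Mn
  sorted[2] = MnMNnNNNnmmmN$
  sorted[3] = N$MnMNnNNNnmmm
  sorted[4] = NNNnmmmN$MnMNn
  sorted[5] = NNnmmmN$MnMNnN
  sorted[6] = NnNNNnmmmN$MnM
  sorted[7] = NnmmmN$MnMNnNN
  sorted[8] = mN$MnMNnNNNnmm
  sorted[9] = mmN$MnMNnNNNnm
  sorted[10] = mmmN$MnMNnNNNn
  sorted[11] = nMNnNNNnmmmN$M
  sorted[12] = nNNNnmmmN$MnMN
  sorted[13] = nmmmN$MnMNnNNN
sorted[7] = NnmmmN$MnMNnNN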